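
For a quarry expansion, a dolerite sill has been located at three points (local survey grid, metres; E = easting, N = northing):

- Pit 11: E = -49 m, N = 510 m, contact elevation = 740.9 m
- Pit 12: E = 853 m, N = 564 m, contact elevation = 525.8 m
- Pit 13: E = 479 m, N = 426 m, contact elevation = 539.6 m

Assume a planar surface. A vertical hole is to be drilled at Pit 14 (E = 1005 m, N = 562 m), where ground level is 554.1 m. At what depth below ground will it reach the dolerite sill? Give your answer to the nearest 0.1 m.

Two edge vectors: Pit 11→Pit 12 = (902, 54, -215.1), Pit 11→Pit 13 = (528, -84, -201.3).
Normal n = (Pit 11→Pit 12) × (Pit 11→Pit 13) = (-28938.6, 67999.8, -104280).
So ∂z/∂E = −n_x/n_z = −0.277509 and ∂z/∂N = −n_y/n_z = 0.652089.
Intercept c from Pit 11: 740.9 − 13.60 − 332.57 = 394.74.
At (1005, 562): z_contact = −278.90 + 366.47 + 394.74 = 482.31 m.
Depth below ground = 554.1 − 482.31 = 71.8 m.

71.8 m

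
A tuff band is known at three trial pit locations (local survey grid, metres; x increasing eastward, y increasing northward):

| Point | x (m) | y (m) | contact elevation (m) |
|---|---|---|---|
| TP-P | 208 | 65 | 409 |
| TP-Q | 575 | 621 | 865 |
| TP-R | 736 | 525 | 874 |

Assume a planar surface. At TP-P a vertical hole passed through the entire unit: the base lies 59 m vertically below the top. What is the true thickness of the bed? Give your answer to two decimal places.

Let the plane be z = a·x + b·y + c.
TP-Q−TP-P: 367a + 556b = 456;  TP-R−TP-P: 528a + 460b = 465.
Solving gives a = 0.39103, b = 0.56204.
|∇z| = √(a²+b²) = 0.68468, so dip δ = arctan(0.68468) = 34.40°.
True thickness = vertical thickness × cos δ = 59 × cos 34.40° = 48.68 m.

48.68 m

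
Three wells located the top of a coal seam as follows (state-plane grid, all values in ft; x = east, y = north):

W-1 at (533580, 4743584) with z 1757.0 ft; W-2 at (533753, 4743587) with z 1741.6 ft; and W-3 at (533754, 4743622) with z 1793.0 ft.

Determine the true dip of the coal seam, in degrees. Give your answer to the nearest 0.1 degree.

55.9°

Let the plane be z = a·x + b·y + c.
W-2−W-1: 173a + 3b = −15.4;  W-3−W-1: 174a + 38b = 36.
Solving gives a = −0.11454, b = 1.47184.
Gradient magnitude |∇z| = √(a² + b²) = √(0.01312 + 2.16632) = 1.47629.
True dip = arctan(1.47629) = 55.9°, dipping toward S (azimuth ≈ 176°).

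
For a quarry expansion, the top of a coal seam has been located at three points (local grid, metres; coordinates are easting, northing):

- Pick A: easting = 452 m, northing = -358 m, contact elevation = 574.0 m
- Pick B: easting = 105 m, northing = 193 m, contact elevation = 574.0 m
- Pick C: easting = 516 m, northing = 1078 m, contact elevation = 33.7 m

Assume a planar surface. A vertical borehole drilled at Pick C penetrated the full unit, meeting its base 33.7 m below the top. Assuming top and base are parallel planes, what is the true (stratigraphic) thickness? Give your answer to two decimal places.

28.13 m

Two edge vectors: Pick A→Pick B = (-347, 551, 0), Pick A→Pick C = (64, 1436, -540.3).
Normal n = (Pick A→Pick B) × (Pick A→Pick C) = (-297705.3, -187484.1, -533556).
So ∂z/∂easting = −n_x/n_z = −0.55796 and ∂z/∂northing = −n_y/n_z = −0.35139.
|∇z| = √(a²+b²) = 0.65939, so dip δ = arctan(0.65939) = 33.40°.
True thickness = vertical thickness × cos δ = 33.7 × cos 33.40° = 28.13 m.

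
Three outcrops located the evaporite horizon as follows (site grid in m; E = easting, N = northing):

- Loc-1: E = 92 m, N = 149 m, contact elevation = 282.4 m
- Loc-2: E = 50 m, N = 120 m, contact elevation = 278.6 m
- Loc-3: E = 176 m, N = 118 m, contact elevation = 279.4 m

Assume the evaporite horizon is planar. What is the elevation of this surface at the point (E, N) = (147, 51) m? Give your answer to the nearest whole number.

271 m

Two edge vectors: Loc-1→Loc-2 = (-42, -29, -3.8), Loc-1→Loc-3 = (84, -31, -3).
Normal n = (Loc-1→Loc-2) × (Loc-1→Loc-3) = (-30.8, -445.2, 3738).
So ∂z/∂E = −n_x/n_z = 0.00824 and ∂z/∂N = −n_y/n_z = 0.11910.
Intercept c from Loc-1: 282.4 − 0.76 − 17.75 = 263.90.
At (147, 51): z = 1.2 + 6.1 + 263.90 = 271.2 m.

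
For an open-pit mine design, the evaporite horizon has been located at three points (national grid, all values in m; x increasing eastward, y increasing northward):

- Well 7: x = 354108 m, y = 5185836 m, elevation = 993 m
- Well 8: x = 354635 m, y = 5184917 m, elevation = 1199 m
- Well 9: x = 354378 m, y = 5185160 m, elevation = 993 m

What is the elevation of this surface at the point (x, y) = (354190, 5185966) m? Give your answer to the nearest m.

1165 m

Two edge vectors: Well 7→Well 8 = (527, -919, 206), Well 7→Well 9 = (270, -676, 0).
Normal n = (Well 7→Well 8) × (Well 7→Well 9) = (139256, 55620, -108122).
So ∂z/∂x = −n_x/n_z = 1.28795250 and ∂z/∂y = −n_y/n_z = 0.51441890.
Intercept c from Well 7: 993 − 456074.28 − 2667692.04 = −3122773.32.
At (354190, 5185966): z = 456179.9 + 2667758.9 − 3122773.32 = 1165.5 m.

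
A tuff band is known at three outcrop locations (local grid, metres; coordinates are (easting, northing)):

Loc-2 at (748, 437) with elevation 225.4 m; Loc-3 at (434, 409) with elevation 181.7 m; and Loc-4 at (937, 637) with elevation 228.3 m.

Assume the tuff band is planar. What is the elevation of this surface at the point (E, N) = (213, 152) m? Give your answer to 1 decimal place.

181.3 m

Let the plane be z = a·E + b·N + c.
Loc-3−Loc-2: −314a − 28b = −43.7;  Loc-4−Loc-2: 189a + 200b = 2.9.
Solving gives a = 0.15057, b = −0.12779.
Then c = 225.4 − a·748 − b·437 = 168.62.
At (213, 152): z = 32.1 − 19.4 + 168.62 = 181.3 m.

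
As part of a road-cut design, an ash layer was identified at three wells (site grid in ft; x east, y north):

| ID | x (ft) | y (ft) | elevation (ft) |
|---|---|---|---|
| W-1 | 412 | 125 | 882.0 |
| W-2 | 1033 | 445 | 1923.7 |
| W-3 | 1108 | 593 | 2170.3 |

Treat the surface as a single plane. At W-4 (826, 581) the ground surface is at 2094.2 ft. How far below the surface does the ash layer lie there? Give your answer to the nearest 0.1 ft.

Two edge vectors: W-1→W-2 = (621, 320, 1041.7), W-1→W-3 = (696, 468, 1288.3).
Normal n = (W-1→W-2) × (W-1→W-3) = (-75259.6, -75011.1, 67908).
So ∂z/∂x = −n_x/n_z = 1.108258 and ∂z/∂y = −n_y/n_z = 1.104599.
Intercept c from W-1: 882 − 456.60 − 138.07 = 287.32.
At (826, 581): z_contact = 915.42 + 641.77 + 287.32 = 1844.52 ft.
Depth below ground = 2094.2 − 1844.52 = 249.7 ft.

249.7 ft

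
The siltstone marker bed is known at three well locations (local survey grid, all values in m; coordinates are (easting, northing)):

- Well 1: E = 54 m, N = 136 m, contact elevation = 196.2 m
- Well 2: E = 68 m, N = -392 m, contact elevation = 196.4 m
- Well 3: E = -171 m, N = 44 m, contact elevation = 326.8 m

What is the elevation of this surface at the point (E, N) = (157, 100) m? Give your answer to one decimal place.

Two edge vectors: Well 1→Well 2 = (14, -528, 0.2), Well 1→Well 3 = (-225, -92, 130.6).
Normal n = (Well 1→Well 2) × (Well 1→Well 3) = (-68938.4, -1873.4, -120088).
So ∂z/∂E = −n_x/n_z = −0.57407 and ∂z/∂N = −n_y/n_z = −0.01560.
Intercept c from Well 1: 196.2 + 31.00 + 2.12 = 229.32.
At (157, 100): z = −90.1 − 1.6 + 229.32 = 137.6 m.

137.6 m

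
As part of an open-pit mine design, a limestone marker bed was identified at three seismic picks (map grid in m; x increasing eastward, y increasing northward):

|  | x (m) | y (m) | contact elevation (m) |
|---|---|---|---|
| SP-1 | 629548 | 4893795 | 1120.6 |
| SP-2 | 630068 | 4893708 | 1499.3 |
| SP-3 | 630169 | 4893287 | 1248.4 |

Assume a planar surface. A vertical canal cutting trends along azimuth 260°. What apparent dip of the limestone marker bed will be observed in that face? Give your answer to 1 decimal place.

44.7°

Two edge vectors: SP-1→SP-2 = (520, -87, 378.7), SP-1→SP-3 = (621, -508, 127.8).
Normal n = (SP-1→SP-2) × (SP-1→SP-3) = (181261, 168716.7, -210133).
So ∂z/∂x = −n_x/n_z = 0.86260 and ∂z/∂y = −n_y/n_z = 0.80290.
Unit vector along 260° is (sin 260°, cos 260°) = (-0.9848, -0.1736).
Slope in that direction = a·(-0.9848) + b·(-0.1736) = −0.98892.
Apparent dip = arctan|0.98892| = 44.7° (true dip is 49.7°, so apparent ≤ true as expected).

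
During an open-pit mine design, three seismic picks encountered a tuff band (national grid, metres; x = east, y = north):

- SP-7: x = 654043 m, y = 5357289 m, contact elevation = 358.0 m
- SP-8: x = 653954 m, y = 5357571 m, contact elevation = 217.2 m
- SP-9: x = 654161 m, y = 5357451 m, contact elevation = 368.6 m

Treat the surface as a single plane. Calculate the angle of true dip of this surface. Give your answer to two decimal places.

Two edge vectors: SP-7→SP-8 = (-89, 282, -140.8), SP-7→SP-9 = (118, 162, 10.6).
Normal n = (SP-7→SP-8) × (SP-7→SP-9) = (25798.8, -15671, -47694).
So ∂z/∂x = −n_x/n_z = 0.54092 and ∂z/∂y = −n_y/n_z = −0.32857.
Gradient magnitude |∇z| = √(a² + b²) = √(0.29260 + 0.10796) = 0.63290.
True dip = arctan(0.63290) = 32.33°, dipping toward WNW (azimuth ≈ 301°).

32.33°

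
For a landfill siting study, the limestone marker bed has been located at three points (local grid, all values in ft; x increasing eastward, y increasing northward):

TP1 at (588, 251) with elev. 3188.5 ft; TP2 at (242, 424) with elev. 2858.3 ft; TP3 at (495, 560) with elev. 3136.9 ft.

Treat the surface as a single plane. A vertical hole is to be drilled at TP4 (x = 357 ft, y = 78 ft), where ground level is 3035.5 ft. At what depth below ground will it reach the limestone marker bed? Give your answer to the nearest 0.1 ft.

108.3 ft

Two edge vectors: TP1→TP2 = (-346, 173, -330.2), TP1→TP3 = (-93, 309, -51.6).
Normal n = (TP1→TP2) × (TP1→TP3) = (93105, 12855, -90825).
So ∂z/∂x = −n_x/n_z = 1.02510 and ∂z/∂y = −n_y/n_z = 0.14154.
Intercept c from TP1: 3188.5 − 602.76 − 35.53 = 2550.21.
At (357, 78): z_contact = 365.96 + 11.04 + 2550.21 = 2927.22 ft.
Depth below ground = 3035.5 − 2927.22 = 108.3 ft.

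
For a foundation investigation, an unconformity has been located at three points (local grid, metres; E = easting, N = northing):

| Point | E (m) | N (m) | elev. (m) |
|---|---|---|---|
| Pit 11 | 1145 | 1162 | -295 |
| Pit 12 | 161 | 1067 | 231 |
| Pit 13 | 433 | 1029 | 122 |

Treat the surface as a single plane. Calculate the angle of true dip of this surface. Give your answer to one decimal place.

Two edge vectors: Pit 11→Pit 12 = (-984, -95, 526), Pit 11→Pit 13 = (-712, -133, 417).
Normal n = (Pit 11→Pit 12) × (Pit 11→Pit 13) = (30343, 35816, 63232).
So ∂z/∂E = −n_x/n_z = −0.47987 and ∂z/∂N = −n_y/n_z = −0.56642.
Gradient magnitude |∇z| = √(a² + b²) = √(0.23027 + 0.32083) = 0.74237.
True dip = arctan(0.74237) = 36.6°, dipping toward NE (azimuth ≈ 040°).

36.6°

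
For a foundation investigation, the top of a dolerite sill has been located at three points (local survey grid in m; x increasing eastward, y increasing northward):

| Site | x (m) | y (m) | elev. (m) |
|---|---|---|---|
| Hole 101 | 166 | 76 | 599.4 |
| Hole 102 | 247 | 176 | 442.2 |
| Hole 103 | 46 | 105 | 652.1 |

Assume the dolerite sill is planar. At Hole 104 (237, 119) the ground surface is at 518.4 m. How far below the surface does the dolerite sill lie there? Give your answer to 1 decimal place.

11.4 m

Let the plane be z = a·x + b·y + c.
Hole 102−Hole 101: 81a + 100b = −157.2;  Hole 103−Hole 101: −120a + 29b = 52.7.
Solving gives a = −0.68498, b = −1.01716.
Then c = 599.4 − a·166 − b·76 = 790.41.
At (237, 119): z_contact = −162.34 − 121.04 + 790.41 = 507.03 m.
Depth below ground = 518.4 − 507.03 = 11.4 m.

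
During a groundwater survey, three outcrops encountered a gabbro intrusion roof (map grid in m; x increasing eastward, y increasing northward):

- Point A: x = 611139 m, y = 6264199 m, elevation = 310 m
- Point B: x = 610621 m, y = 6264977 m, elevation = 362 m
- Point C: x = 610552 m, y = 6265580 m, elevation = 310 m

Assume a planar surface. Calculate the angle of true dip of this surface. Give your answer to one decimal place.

Two edge vectors: Point A→Point B = (-518, 778, 52), Point A→Point C = (-587, 1381, 0).
Normal n = (Point A→Point B) × (Point A→Point C) = (-71812, -30524, -258672).
So ∂z/∂x = −n_x/n_z = −0.27762 and ∂z/∂y = −n_y/n_z = −0.11800.
Gradient magnitude |∇z| = √(a² + b²) = √(0.07707 + 0.01392) = 0.30166.
True dip = arctan(0.30166) = 16.8°, dipping toward ENE (azimuth ≈ 067°).

16.8°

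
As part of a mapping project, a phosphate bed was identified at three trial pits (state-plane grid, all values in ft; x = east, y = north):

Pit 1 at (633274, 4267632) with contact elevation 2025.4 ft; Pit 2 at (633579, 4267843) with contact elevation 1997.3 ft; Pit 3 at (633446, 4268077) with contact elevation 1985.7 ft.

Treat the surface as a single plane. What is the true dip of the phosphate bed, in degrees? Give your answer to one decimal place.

Two edge vectors: Pit 1→Pit 2 = (305, 211, -28.1), Pit 1→Pit 3 = (172, 445, -39.7).
Normal n = (Pit 1→Pit 2) × (Pit 1→Pit 3) = (4127.8, 7275.3, 99433).
So ∂z/∂x = −n_x/n_z = −0.04151 and ∂z/∂y = −n_y/n_z = −0.07317.
Gradient magnitude |∇z| = √(a² + b²) = √(0.00172 + 0.00535) = 0.08412.
True dip = arctan(0.08412) = 4.8°, dipping toward NNE (azimuth ≈ 030°).

4.8°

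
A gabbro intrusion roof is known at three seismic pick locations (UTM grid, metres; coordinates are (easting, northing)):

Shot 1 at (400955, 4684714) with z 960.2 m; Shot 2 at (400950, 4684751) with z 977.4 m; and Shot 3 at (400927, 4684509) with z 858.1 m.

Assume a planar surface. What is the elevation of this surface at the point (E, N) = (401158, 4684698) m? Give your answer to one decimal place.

977.3 m

Let the plane be z = a·E + b·N + c.
Shot 2−Shot 1: −5a + 37b = 17.2;  Shot 3−Shot 1: −28a − 205b = −102.1.
Solving gives a = 0.122125182, b = 0.481368268.
Then c = 960.2 − a·400955 − b·4684714 = −2303079.17.
At (401158, 4684698): z = 48991.5 + 2255065.0 − 2303079.17 = 977.3 m.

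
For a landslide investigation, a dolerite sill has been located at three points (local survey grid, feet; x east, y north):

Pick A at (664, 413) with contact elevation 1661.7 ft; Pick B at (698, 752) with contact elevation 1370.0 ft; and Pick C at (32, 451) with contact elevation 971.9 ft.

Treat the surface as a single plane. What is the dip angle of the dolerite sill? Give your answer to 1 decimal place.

54.7°

Two edge vectors: Pick A→Pick B = (34, 339, -291.7), Pick A→Pick C = (-632, 38, -689.8).
Normal n = (Pick A→Pick B) × (Pick A→Pick C) = (-222757.6, 207807.6, 215540).
So ∂z/∂x = −n_x/n_z = 1.03349 and ∂z/∂y = −n_y/n_z = −0.96413.
Gradient magnitude |∇z| = √(a² + b²) = √(1.06809 + 0.92954) = 1.41338.
True dip = arctan(1.41338) = 54.7°, dipping toward NW (azimuth ≈ 313°).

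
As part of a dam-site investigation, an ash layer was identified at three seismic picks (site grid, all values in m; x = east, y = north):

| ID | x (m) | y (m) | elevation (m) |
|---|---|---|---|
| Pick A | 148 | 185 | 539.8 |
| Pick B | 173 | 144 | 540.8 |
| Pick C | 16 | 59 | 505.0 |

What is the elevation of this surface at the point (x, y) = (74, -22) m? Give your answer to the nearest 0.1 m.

Let the plane be z = a·x + b·y + c.
Pick B−Pick A: 25a − 41b = 1;  Pick C−Pick A: −132a − 126b = −34.8.
Solving gives a = 0.18136, b = 0.08619.
Then c = 539.8 − a·148 − b·185 = 497.01.
At (74, -22): z = 13.4 − 1.9 + 497.01 = 508.5 m.

508.5 m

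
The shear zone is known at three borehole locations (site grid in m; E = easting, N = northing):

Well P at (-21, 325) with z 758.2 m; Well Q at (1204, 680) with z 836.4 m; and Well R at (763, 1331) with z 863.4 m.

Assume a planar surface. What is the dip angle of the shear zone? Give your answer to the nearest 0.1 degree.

4.7°

Two edge vectors: Well P→Well Q = (1225, 355, 78.2), Well P→Well R = (784, 1006, 105.2).
Normal n = (Well P→Well Q) × (Well P→Well R) = (-41323.2, -67561.2, 954030).
So ∂z/∂E = −n_x/n_z = 0.04331 and ∂z/∂N = −n_y/n_z = 0.07082.
Gradient magnitude |∇z| = √(a² + b²) = √(0.00188 + 0.00501) = 0.08301.
True dip = arctan(0.08301) = 4.7°, dipping toward SSW (azimuth ≈ 211°).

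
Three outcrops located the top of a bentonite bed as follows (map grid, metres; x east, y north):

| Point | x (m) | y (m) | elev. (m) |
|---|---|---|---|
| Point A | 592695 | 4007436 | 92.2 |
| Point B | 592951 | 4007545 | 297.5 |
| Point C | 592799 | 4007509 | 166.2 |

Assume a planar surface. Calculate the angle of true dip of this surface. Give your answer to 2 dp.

44.90°

Let the plane be z = a·x + b·y + c.
Point B−Point A: 256a + 109b = 205.3;  Point C−Point A: 104a + 73b = 74.
Solving gives a = 0.94136, b = −0.32742.
Gradient magnitude |∇z| = √(a² + b²) = √(0.88616 + 0.10720) = 0.99668.
True dip = arctan(0.99668) = 44.90°, dipping toward WNW (azimuth ≈ 289°).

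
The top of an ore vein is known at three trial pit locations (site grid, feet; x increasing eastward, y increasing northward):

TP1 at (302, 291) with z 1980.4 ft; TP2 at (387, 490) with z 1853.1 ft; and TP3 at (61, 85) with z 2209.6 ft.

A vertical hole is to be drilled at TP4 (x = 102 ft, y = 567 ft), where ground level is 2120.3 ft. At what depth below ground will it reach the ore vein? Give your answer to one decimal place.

114.1 ft

Two edge vectors: TP1→TP2 = (85, 199, -127.3), TP1→TP3 = (-241, -206, 229.2).
Normal n = (TP1→TP2) × (TP1→TP3) = (19387, 11197.3, 30449).
So ∂z/∂x = −n_x/n_z = −0.63670 and ∂z/∂y = −n_y/n_z = −0.36774.
Intercept c from TP1: 1980.4 + 192.28 + 107.01 = 2279.70.
At (102, 567): z_contact = −64.94 − 208.51 + 2279.70 = 2006.24 ft.
Depth below ground = 2120.3 − 2006.24 = 114.1 ft.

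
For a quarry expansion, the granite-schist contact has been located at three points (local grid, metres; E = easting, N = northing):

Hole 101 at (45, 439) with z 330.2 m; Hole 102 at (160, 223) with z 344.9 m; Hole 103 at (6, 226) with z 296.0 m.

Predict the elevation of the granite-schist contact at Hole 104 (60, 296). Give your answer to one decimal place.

320.4 m

Let the plane be z = a·E + b·N + c.
Hole 102−Hole 101: 115a − 216b = 14.7;  Hole 103−Hole 101: −39a − 213b = −34.2.
Solving gives a = 0.31952, b = 0.10206.
Then c = 330.2 − a·45 − b·439 = 271.02.
At (60, 296): z = 19.2 + 30.2 + 271.02 = 320.4 m.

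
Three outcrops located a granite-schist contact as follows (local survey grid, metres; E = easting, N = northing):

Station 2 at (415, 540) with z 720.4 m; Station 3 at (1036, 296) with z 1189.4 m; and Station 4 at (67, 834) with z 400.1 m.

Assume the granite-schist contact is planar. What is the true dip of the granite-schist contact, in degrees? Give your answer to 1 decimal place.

35.5°

Let the plane be z = a·E + b·N + c.
Station 3−Station 2: 621a − 244b = 469;  Station 4−Station 2: −348a + 294b = −320.3.
Solving gives a = 0.61163, b = −0.36549.
Gradient magnitude |∇z| = √(a² + b²) = √(0.37409 + 0.13358) = 0.71251.
True dip = arctan(0.71251) = 35.5°, dipping toward WNW (azimuth ≈ 301°).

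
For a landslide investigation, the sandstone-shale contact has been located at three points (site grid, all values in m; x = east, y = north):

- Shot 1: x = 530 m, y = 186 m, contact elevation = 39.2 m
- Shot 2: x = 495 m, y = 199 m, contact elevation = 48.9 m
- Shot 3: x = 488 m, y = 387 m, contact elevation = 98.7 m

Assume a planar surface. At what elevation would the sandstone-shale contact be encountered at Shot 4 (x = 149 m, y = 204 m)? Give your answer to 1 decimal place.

Two edge vectors: Shot 1→Shot 2 = (-35, 13, 9.7), Shot 1→Shot 3 = (-42, 201, 59.5).
Normal n = (Shot 1→Shot 2) × (Shot 1→Shot 3) = (-1176.2, 1675.1, -6489).
So ∂z/∂x = −n_x/n_z = −0.18126 and ∂z/∂y = −n_y/n_z = 0.25814.
Intercept c from Shot 1: 39.2 + 96.07 − 48.01 = 87.25.
At (149, 204): z = −27.0 + 52.7 + 87.25 = 112.9 m.

112.9 m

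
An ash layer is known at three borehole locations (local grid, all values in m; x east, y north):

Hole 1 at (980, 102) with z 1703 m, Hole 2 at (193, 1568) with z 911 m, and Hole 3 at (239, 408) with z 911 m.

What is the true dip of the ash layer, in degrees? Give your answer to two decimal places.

Let the plane be z = a·x + b·y + c.
Hole 2−Hole 1: −787a + 1466b = −792;  Hole 3−Hole 1: −741a + 306b = −792.
Solving gives a = 1.08662, b = 0.04309.
Gradient magnitude |∇z| = √(a² + b²) = √(1.18074 + 0.00186) = 1.08747.
True dip = arctan(1.08747) = 47.40°, dipping toward W (azimuth ≈ 268°).

47.40°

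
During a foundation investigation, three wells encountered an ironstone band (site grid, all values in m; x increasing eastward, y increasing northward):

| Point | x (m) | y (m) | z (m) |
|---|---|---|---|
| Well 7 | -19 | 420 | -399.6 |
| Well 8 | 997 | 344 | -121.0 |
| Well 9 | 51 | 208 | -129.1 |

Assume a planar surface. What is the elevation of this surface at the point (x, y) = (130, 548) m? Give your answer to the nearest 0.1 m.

Let the plane be z = a·x + b·y + c.
Well 8−Well 7: 1016a − 76b = 278.6;  Well 9−Well 7: 70a − 212b = 270.5.
Solving gives a = 0.18330, b = −1.21542.
Then c = -399.6 − a·-19 − b·420 = 114.36.
At (130, 548): z = 23.8 − 666.1 + 114.36 = -527.9 m.

-527.9 m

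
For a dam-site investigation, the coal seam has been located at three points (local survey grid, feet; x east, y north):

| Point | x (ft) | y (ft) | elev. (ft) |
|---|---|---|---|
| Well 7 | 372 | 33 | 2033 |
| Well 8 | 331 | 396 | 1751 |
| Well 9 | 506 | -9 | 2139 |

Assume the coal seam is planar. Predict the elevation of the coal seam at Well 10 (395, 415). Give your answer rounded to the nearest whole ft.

1774 ft

Let the plane be z = a·x + b·y + c.
Well 8−Well 7: −41a + 363b = −282;  Well 9−Well 7: 134a − 42b = 106.
Solving gives a = 0.56765, b = −0.71275.
Then c = 2033 − a·372 − b·33 = 1845.36.
At (395, 415): z = 224.2 − 295.8 + 1845.36 = 1773.8 ft.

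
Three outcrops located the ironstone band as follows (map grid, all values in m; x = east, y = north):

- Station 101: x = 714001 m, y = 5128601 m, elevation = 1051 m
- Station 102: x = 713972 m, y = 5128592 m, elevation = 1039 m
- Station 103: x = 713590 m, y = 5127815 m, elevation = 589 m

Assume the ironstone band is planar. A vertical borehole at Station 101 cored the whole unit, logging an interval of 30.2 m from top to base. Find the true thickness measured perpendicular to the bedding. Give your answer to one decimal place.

Two edge vectors: Station 101→Station 102 = (-29, -9, -12), Station 101→Station 103 = (-411, -786, -462).
Normal n = (Station 101→Station 102) × (Station 101→Station 103) = (-5274, -8466, 19095).
So ∂z/∂x = −n_x/n_z = 0.27620 and ∂z/∂y = −n_y/n_z = 0.44336.
|∇z| = √(a²+b²) = 0.52236, so dip δ = arctan(0.52236) = 27.58°.
True thickness = vertical thickness × cos δ = 30.2 × cos 27.58° = 26.8 m.

26.8 m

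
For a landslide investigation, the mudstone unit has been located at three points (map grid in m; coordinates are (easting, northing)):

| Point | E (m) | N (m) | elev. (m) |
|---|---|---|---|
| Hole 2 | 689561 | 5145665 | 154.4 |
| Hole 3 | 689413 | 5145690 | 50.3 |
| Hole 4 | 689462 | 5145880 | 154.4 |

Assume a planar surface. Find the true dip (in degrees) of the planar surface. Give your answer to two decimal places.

Let the plane be z = a·E + b·N + c.
Hole 3−Hole 2: −148a + 25b = −104.1;  Hole 4−Hole 2: −99a + 215b = 0.
Solving gives a = 0.76270, b = 0.35120.
Gradient magnitude |∇z| = √(a² + b²) = √(0.58171 + 0.12334) = 0.83968.
True dip = arctan(0.83968) = 40.02°, dipping toward WSW (azimuth ≈ 245°).

40.02°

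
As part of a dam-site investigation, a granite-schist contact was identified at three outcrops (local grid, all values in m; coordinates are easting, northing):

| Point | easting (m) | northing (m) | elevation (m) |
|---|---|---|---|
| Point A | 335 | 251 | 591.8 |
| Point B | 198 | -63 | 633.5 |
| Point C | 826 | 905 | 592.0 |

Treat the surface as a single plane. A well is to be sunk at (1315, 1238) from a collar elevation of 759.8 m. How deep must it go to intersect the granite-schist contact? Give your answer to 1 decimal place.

66.5 m

Two edge vectors: Point A→Point B = (-137, -314, 41.7), Point A→Point C = (491, 654, 0.2).
Normal n = (Point A→Point B) × (Point A→Point C) = (-27334.6, 20502.1, 64576).
So ∂z/∂easting = −n_x/n_z = 0.423293 and ∂z/∂northing = −n_y/n_z = −0.317488.
Intercept c from Point A: 591.8 − 141.80 + 79.69 = 529.69.
At (1315, 1238): z_contact = 556.63 − 393.05 + 529.69 = 693.27 m.
Depth below ground = 759.8 − 693.27 = 66.5 m.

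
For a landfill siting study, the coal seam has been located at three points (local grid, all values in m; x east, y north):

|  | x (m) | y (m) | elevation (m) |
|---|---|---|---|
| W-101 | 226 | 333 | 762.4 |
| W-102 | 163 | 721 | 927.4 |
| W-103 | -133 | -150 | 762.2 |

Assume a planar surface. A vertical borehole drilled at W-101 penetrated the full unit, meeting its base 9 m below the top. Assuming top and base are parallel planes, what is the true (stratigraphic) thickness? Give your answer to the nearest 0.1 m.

7.8 m

Let the plane be z = a·x + b·y + c.
W-102−W-101: −63a + 388b = 165;  W-103−W-101: −359a − 483b = −0.2.
Solving gives a = −0.46911, b = 0.34909.
|∇z| = √(a²+b²) = 0.58474, so dip δ = arctan(0.58474) = 30.32°.
True thickness = vertical thickness × cos δ = 9 × cos 30.32° = 7.8 m.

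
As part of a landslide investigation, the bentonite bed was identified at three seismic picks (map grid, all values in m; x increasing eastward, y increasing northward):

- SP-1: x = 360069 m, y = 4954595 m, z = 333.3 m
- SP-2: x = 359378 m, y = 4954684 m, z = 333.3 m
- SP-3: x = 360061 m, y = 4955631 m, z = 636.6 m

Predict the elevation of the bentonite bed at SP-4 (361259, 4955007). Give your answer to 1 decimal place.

499.0 m

Two edge vectors: SP-1→SP-2 = (-691, 89, 0), SP-1→SP-3 = (-8, 1036, 303.3).
Normal n = (SP-1→SP-2) × (SP-1→SP-3) = (26993.7, 209580.3, -715164).
So ∂z/∂x = −n_x/n_z = 0.037744769 and ∂z/∂y = −n_y/n_z = 0.293052083.
Intercept c from SP-1: 333.3 − 13590.72 − 1451954.39 = −1465211.81.
At (361259, 4955007): z = 13635.6 + 1452075.1 − 1465211.81 = 499.0 m.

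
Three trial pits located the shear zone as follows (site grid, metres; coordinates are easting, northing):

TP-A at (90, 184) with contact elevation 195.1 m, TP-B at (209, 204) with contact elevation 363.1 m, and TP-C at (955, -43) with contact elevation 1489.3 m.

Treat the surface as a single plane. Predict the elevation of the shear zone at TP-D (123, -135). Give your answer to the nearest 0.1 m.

305.3 m

Let the plane be z = a·easting + b·northing + c.
TP-B−TP-A: 119a + 20b = 168;  TP-C−TP-A: 865a − 227b = 1294.2.
Solving gives a = 1.44472, b = −0.19610.
Then c = 195.1 − a·90 − b·184 = 101.16.
At (123, -135): z = 177.7 + 26.5 + 101.16 = 305.3 m.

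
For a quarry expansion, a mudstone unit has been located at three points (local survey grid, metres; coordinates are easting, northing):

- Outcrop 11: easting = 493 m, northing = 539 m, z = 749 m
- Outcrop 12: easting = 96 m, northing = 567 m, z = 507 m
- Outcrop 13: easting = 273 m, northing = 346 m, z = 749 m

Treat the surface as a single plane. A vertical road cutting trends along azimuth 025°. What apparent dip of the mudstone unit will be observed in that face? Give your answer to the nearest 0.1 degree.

Two edge vectors: Outcrop 11→Outcrop 12 = (-397, 28, -242), Outcrop 11→Outcrop 13 = (-220, -193, 0).
Normal n = (Outcrop 11→Outcrop 12) × (Outcrop 11→Outcrop 13) = (-46706, 53240, 82781).
So ∂z/∂easting = −n_x/n_z = 0.56421 and ∂z/∂northing = −n_y/n_z = −0.64314.
Unit vector along 025° is (sin 25°, cos 25°) = (0.4226, 0.9063).
Slope in that direction = a·(0.4226) + b·(0.9063) = −0.34444.
Apparent dip = arctan|0.34444| = 19.0° (true dip is 40.5°, so apparent ≤ true as expected).

19.0°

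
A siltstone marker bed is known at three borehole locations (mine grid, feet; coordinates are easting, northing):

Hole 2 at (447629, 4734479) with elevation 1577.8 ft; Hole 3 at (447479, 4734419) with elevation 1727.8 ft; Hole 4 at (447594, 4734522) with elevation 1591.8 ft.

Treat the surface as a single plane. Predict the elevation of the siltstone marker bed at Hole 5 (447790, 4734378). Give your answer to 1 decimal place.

1477.7 ft

Two edge vectors: Hole 2→Hole 3 = (-150, -60, 150), Hole 2→Hole 4 = (-35, 43, 14).
Normal n = (Hole 2→Hole 3) × (Hole 2→Hole 4) = (-7290, -3150, -8550).
So ∂z/∂easting = −n_x/n_z = −0.852631579 and ∂z/∂northing = −n_y/n_z = −0.368421053.
Intercept c from Hole 2: 1577.8 + 381662.62 + 1744281.74 = 2127522.16.
At (447790, 4734378): z = −381799.9 − 1744244.5 + 2127522.16 = 1477.7 ft.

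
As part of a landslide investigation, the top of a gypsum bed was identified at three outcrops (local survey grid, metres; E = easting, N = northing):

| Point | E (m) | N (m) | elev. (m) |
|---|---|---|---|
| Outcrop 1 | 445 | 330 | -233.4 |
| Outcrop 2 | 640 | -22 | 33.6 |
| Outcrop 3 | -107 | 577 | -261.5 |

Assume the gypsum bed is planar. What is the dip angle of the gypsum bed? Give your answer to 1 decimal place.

Let the plane be z = a·E + b·N + c.
Outcrop 2−Outcrop 1: 195a − 352b = 267;  Outcrop 3−Outcrop 1: −552a + 247b = −28.1.
Solving gives a = −0.38359, b = −0.97102.
Gradient magnitude |∇z| = √(a² + b²) = √(0.14714 + 0.94289) = 1.04405.
True dip = arctan(1.04405) = 46.2°, dipping toward NNE (azimuth ≈ 022°).

46.2°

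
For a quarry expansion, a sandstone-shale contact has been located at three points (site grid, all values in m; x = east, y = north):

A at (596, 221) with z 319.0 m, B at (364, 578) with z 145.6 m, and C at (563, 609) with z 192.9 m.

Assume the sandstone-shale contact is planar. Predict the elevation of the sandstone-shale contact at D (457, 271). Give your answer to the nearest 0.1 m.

Let the plane be z = a·x + b·y + c.
B−A: −232a + 357b = −173.4;  C−A: −33a + 388b = −126.1.
Solving gives a = 0.28455, b = −0.30080.
Then c = 319 − a·596 − b·221 = 215.89.
At (457, 271): z = 130.0 − 81.5 + 215.89 = 264.4 m.

264.4 m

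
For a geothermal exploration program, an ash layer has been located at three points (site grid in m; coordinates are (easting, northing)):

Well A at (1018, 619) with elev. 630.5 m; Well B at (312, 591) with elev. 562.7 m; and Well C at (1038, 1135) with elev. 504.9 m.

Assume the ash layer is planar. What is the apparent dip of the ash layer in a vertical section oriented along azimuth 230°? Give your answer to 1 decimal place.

4.5°

Let the plane be z = a·E + b·N + c.
Well B−Well A: −706a − 28b = −67.8;  Well C−Well A: 20a + 516b = −125.6.
Solving gives a = 0.10585, b = −0.24751.
Unit vector along 230° is (sin 230°, cos 230°) = (-0.7660, -0.6428).
Slope in that direction = a·(-0.7660) + b·(-0.6428) = 0.07801.
Apparent dip = arctan|0.07801| = 4.5° (true dip is 15.1°, so apparent ≤ true as expected).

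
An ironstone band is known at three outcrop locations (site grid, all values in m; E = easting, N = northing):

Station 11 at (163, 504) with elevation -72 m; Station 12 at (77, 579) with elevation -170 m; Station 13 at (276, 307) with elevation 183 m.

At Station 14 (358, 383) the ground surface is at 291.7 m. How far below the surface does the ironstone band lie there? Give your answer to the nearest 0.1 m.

204.4 m

Let the plane be z = a·E + b·N + c.
Station 12−Station 11: −86a + 75b = −98;  Station 13−Station 11: 113a − 197b = 255.
Solving gives a = 0.02138, b = −1.28215.
Then c = -72 − a·163 − b·504 = 570.72.
At (358, 383): z_contact = 7.65 − 491.07 + 570.72 = 87.31 m.
Depth below ground = 291.7 − 87.31 = 204.4 m.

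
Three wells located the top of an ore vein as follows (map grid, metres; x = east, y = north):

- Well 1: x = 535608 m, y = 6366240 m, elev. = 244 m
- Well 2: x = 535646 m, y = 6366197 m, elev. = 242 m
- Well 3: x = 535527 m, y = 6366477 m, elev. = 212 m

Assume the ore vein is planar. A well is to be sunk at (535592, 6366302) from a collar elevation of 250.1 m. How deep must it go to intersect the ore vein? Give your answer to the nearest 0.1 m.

Two edge vectors: Well 1→Well 2 = (38, -43, -2), Well 1→Well 3 = (-81, 237, -32).
Normal n = (Well 1→Well 2) × (Well 1→Well 3) = (1850, 1378, 5523).
So ∂z/∂x = −n_x/n_z = −0.334962882 and ∂z/∂y = −n_y/n_z = −0.249502082.
Intercept c from Well 1: 244 + 179408.80 + 1588390.14 = 1768042.94.
At (535592, 6366302): z_contact = −179403.44 − 1588405.60 + 1768042.94 = 233.89 m.
Depth below ground = 250.1 − 233.89 = 16.2 m.

16.2 m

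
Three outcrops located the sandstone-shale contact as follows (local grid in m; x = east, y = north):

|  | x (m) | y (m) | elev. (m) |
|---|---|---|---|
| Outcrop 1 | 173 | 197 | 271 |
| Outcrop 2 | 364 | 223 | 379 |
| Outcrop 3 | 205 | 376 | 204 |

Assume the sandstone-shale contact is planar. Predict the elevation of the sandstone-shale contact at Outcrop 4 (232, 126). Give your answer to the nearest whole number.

Let the plane be z = a·x + b·y + c.
Outcrop 2−Outcrop 1: 191a + 26b = 108;  Outcrop 3−Outcrop 1: 32a + 179b = −67.
Solving gives a = 0.63177, b = −0.48724.
Then c = 271 − a·173 − b·197 = 257.69.
At (232, 126): z = 146.6 − 61.4 + 257.69 = 342.9 m.

343 m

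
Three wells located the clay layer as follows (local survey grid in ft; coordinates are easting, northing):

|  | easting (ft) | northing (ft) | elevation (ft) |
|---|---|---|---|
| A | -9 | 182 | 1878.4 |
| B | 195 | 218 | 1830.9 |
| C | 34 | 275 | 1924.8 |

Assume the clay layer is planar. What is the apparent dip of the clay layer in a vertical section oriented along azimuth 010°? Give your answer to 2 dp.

Let the plane be z = a·easting + b·northing + c.
B−A: 204a + 36b = −47.5;  C−A: 43a + 93b = 46.4.
Solving gives a = −0.34940, b = 0.66047.
Unit vector along 010° is (sin 10°, cos 10°) = (0.1736, 0.9848).
Slope in that direction = a·(0.1736) + b·(0.9848) = 0.58977.
Apparent dip = arctan|0.58977| = 30.53° (true dip is 36.8°, so apparent ≤ true as expected).

30.53°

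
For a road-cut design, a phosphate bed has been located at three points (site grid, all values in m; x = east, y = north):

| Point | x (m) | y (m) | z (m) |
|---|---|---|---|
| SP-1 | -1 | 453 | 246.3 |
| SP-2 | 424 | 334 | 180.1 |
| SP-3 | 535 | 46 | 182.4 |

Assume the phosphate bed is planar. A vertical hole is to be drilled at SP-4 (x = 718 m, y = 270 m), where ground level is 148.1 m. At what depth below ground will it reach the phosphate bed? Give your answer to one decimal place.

Let the plane be z = a·x + b·y + c.
SP-2−SP-1: 425a − 119b = −66.2;  SP-3−SP-1: 536a − 407b = −63.9.
Solving gives a = −0.17711, b = −0.07625.
Then c = 246.3 − a·-1 − b·453 = 280.66.
At (718, 270): z_contact = −127.17 − 20.59 + 280.66 = 132.91 m.
Depth below ground = 148.1 − 132.91 = 15.2 m.

15.2 m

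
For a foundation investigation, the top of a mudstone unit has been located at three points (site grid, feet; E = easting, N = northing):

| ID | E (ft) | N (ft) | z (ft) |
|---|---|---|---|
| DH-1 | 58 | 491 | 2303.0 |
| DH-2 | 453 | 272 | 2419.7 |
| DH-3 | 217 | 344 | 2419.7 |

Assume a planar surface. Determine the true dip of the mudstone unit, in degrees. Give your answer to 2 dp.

Two edge vectors: DH-1→DH-2 = (395, -219, 116.7), DH-1→DH-3 = (159, -147, 116.7).
Normal n = (DH-1→DH-2) × (DH-1→DH-3) = (-8402.4, -27541.2, -23244).
So ∂z/∂E = −n_x/n_z = −0.36149 and ∂z/∂N = −n_y/n_z = −1.18487.
Gradient magnitude |∇z| = √(a² + b²) = √(0.13067 + 1.40393) = 1.23879.
True dip = arctan(1.23879) = 51.09°, dipping toward NNE (azimuth ≈ 017°).

51.09°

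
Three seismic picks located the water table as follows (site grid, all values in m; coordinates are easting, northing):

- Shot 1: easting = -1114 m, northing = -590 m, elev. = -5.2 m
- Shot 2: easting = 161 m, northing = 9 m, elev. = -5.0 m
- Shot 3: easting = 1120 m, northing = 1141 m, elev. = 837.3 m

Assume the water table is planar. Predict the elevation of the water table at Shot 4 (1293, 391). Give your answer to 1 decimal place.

Two edge vectors: Shot 1→Shot 2 = (1275, 599, 0.2), Shot 1→Shot 3 = (2234, 1731, 842.5).
Normal n = (Shot 1→Shot 2) × (Shot 1→Shot 3) = (504311.3, -1073740.7, 868859).
So ∂z/∂easting = −n_x/n_z = −0.580429 and ∂z/∂northing = −n_y/n_z = 1.235805.
Intercept c from Shot 1: -5.2 − 646.60 + 729.13 = 77.33.
At (1293, 391): z = −750.5 + 483.2 + 77.33 = -190.0 m.

-190.0 m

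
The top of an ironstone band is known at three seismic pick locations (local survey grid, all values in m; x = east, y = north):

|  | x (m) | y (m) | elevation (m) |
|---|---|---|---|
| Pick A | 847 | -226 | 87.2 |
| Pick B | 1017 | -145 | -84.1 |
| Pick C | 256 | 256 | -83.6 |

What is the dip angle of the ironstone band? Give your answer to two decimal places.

48.61°

Two edge vectors: Pick A→Pick B = (170, 81, -171.3), Pick A→Pick C = (-591, 482, -170.8).
Normal n = (Pick A→Pick B) × (Pick A→Pick C) = (68731.8, 130274.3, 129811).
So ∂z/∂x = −n_x/n_z = −0.52948 and ∂z/∂y = −n_y/n_z = −1.00357.
Gradient magnitude |∇z| = √(a² + b²) = √(0.28034 + 1.00715) = 1.13468.
True dip = arctan(1.13468) = 48.61°, dipping toward NNE (azimuth ≈ 028°).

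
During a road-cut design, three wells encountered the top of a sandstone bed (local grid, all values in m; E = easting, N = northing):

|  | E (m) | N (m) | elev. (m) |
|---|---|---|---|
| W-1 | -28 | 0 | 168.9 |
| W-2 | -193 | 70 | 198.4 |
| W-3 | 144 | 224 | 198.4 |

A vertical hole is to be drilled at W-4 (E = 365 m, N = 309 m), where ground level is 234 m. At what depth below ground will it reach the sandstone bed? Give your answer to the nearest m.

Let the plane be z = a·E + b·N + c.
W-2−W-1: −165a + 70b = 29.5;  W-3−W-1: 172a + 224b = 29.5.
Solving gives a = −0.09271, b = 0.20289.
Then c = 168.9 − a·-28 − b·0 = 166.30.
At (365, 309): z_contact = −33.8 + 62.7 + 166.30 = 195.2 m.
Depth below ground = 234 − 195.2 = 39 m.

39 m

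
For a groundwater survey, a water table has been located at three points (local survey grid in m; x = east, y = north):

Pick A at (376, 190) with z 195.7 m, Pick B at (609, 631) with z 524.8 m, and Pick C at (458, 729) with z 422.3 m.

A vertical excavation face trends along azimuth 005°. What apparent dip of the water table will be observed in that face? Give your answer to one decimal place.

Two edge vectors: Pick A→Pick B = (233, 441, 329.1), Pick A→Pick C = (82, 539, 226.6).
Normal n = (Pick A→Pick B) × (Pick A→Pick C) = (-77454.3, -25811.6, 89425).
So ∂z/∂x = −n_x/n_z = 0.86614 and ∂z/∂y = −n_y/n_z = 0.28864.
Unit vector along 005° is (sin 5°, cos 5°) = (0.0872, 0.9962).
Slope in that direction = a·(0.0872) + b·(0.9962) = 0.36303.
Apparent dip = arctan|0.36303| = 20.0° (true dip is 42.4°, so apparent ≤ true as expected).

20.0°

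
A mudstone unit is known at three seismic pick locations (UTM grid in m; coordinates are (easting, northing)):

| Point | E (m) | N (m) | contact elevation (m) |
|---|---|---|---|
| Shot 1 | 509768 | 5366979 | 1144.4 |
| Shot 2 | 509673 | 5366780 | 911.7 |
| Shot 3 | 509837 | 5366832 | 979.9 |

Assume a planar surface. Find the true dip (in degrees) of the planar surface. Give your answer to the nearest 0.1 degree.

Let the plane be z = a·E + b·N + c.
Shot 2−Shot 1: −95a − 199b = −232.7;  Shot 3−Shot 1: 69a − 147b = −164.5.
Solving gives a = 0.05313, b = 1.14398.
Gradient magnitude |∇z| = √(a² + b²) = √(0.00282 + 1.30870) = 1.14522.
True dip = arctan(1.14522) = 48.9°, dipping toward S (azimuth ≈ 183°).

48.9°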